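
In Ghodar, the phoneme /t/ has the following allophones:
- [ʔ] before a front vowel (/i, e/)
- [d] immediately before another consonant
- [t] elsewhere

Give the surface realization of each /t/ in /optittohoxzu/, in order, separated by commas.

Occurrence 1 (position 3): before a front vowel (/i, e/) → [ʔ].
Occurrence 2 (position 5): immediately before another consonant → [d].
Occurrence 3 (position 6): no conditioning environment matches → elsewhere allophone [t].

[ʔ], [d], [t]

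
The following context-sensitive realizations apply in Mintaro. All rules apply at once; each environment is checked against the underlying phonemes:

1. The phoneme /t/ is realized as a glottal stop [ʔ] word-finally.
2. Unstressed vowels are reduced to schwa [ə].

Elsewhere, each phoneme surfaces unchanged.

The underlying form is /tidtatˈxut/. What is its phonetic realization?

/t/ — word-initial; rule 1 does not apply here → [t].
/i/ (between /t/ and /d/): in an unstressed syllable, so rule 2 applies → [ə].
/t/ (between /d/ and /a/): rule 1 targets it, but not word-finally → unchanged [t].
/a/ — between /t/ and /t/, in an unstressed syllable — surfaces as [ə] (rule 2).
/t/ — between /a/ and /x/; rule 1 does not apply here → [t].
/u/ — between /x/ and /t/; rule 2 does not apply here → [u].
/t/ — word-final, word-finally — surfaces as [ʔ] (rule 1).

[tədtətˈxuʔ]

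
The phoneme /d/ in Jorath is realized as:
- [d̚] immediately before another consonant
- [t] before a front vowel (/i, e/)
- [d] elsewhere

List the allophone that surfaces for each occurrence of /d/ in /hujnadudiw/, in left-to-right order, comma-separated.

[d], [t]

Occurrence 1 (position 6): no conditioning environment matches → elsewhere allophone [d].
Occurrence 2 (position 8): before a front vowel (/i, e/) → [t].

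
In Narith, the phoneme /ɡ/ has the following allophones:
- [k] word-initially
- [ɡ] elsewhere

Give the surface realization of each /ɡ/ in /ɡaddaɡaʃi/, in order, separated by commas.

Occurrence 1 (position 1): word-initially → [k].
Occurrence 2 (position 6): no conditioning environment matches → elsewhere allophone [ɡ].

[k], [ɡ]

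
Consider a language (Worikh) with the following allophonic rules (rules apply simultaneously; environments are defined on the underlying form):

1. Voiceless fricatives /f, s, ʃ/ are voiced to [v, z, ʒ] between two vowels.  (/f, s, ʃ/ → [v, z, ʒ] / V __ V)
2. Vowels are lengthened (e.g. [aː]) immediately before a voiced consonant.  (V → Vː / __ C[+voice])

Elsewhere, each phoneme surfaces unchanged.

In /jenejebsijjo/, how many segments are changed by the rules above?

4

Segments that undergo a rule: /e/ → [eː] (rule 2); /e/ → [eː] (rule 2); /e/ → [eː] (rule 2); /i/ → [iː] (rule 2).
All other segments surface unchanged.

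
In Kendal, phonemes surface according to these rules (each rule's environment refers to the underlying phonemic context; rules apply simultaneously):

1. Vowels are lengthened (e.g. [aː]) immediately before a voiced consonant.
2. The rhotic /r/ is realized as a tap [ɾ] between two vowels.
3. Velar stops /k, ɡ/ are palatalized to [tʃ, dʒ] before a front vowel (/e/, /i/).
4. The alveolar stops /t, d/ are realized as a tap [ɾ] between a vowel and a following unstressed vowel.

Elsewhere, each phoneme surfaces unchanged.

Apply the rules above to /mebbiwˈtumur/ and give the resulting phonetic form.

/m/ (word-initial): no rule targets it → [m].
/e/ meets the environment for rule 1 (before a voiced consonant) → [eː].
/b/ stays [b].
/b/ — not in any rule's target class → [b].
/i/ (between /b/ and /w/): before a voiced consonant, so rule 1 applies → [iː].
/w/ (between /i/ and /t/): no rule targets it → [w].
/t/ — between /w/ and /u/; rule 4 does not apply here → [t].
/u/ meets the environment for rule 1 (before a voiced consonant) → [uː].
/m/ (between /u/ and /u/) is unaffected → [m].
/u/ — between /m/ and /r/, before a voiced consonant — surfaces as [uː] (rule 1).
/r/ (word-final) fails the environment for rule 2, so it stays [r].

[meːbbiːwˈtuːmuːr]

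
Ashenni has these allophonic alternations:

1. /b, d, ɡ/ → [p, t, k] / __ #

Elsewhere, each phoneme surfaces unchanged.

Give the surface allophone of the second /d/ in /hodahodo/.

/d/ — between /o/ and /o/; rule 1 does not apply here → [d].

[d]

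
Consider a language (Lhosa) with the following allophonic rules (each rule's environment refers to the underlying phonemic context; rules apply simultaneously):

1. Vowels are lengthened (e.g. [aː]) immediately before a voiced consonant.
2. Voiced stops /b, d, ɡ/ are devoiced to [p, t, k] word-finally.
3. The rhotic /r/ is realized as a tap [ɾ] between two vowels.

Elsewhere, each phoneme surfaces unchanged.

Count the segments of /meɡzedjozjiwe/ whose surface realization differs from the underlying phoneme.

4

Segments that undergo a rule: /e/ → [eː] (rule 1); /e/ → [eː] (rule 1); /o/ → [oː] (rule 1); /i/ → [iː] (rule 1).
All other segments surface unchanged.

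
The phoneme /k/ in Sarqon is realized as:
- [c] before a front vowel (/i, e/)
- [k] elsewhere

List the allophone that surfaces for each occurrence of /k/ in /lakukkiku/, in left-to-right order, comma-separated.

Occurrence 1 (position 3): no conditioning environment matches → elsewhere allophone [k].
Occurrence 2 (position 5): no conditioning environment matches → elsewhere allophone [k].
Occurrence 3 (position 6): before a front vowel → [c].
Occurrence 4 (position 8): no conditioning environment matches → elsewhere allophone [k].

[k], [k], [c], [k]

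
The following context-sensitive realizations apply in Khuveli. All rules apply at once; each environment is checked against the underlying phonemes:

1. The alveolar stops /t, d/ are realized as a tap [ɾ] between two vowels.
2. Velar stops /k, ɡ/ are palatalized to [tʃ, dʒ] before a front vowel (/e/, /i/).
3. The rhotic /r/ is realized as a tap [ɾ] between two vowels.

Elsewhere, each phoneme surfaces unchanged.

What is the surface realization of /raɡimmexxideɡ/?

/r/ (word-initial): rule 3 targets it, but not between two vowels → unchanged [r].
/a/ — not in any rule's target class → [a].
/ɡ/ (between /a/ and /i/): before a front vowel, so rule 2 applies → [dʒ].
/i/ (between /ɡ/ and /m/) is unaffected → [i].
/m/ stays [m].
/m/ (between /m/ and /e/): no rule targets it → [m].
/e/ (between /m/ and /x/) is unaffected → [e].
/x/ stays [x].
/x/ (between /x/ and /i/) is unaffected → [x].
/i/ (between /x/ and /d/) is unaffected → [i].
/d/ — between /i/ and /e/, between two vowels — surfaces as [ɾ] (rule 1).
/e/ (between /d/ and /ɡ/) is unaffected → [e].
/ɡ/ (word-final) fails the environment for rule 2, so it stays [ɡ].

[radʒimmexxiɾeɡ]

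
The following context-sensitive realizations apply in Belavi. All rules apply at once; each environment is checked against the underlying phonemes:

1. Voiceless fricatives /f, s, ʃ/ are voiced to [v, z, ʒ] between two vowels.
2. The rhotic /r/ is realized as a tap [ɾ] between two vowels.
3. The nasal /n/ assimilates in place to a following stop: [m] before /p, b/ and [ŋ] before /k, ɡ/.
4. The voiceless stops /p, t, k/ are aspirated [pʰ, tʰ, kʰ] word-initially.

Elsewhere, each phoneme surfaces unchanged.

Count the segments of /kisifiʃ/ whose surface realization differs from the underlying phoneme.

3

Segments that undergo a rule: /k/ → [kʰ] (rule 4); /s/ → [z] (rule 1); /f/ → [v] (rule 1).
All other segments surface unchanged.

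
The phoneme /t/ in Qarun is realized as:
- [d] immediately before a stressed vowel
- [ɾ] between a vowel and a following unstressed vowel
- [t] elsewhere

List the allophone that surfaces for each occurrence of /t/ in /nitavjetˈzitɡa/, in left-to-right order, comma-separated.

[ɾ], [t], [t]

Occurrence 1 (position 3): between a vowel and a following unstressed vowel → [ɾ].
Occurrence 2 (position 8): no conditioning environment matches → elsewhere allophone [t].
Occurrence 3 (position 11): no conditioning environment matches → elsewhere allophone [t].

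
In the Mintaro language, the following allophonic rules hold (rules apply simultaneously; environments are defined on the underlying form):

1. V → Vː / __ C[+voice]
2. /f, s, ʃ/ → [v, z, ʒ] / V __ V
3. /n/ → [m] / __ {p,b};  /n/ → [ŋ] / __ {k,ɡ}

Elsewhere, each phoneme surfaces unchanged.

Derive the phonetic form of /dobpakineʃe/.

[doːbpakiːneʒe]

/d/ stays [d].
/o/ meets the environment for rule 1 (before a voiced consonant) → [oː].
/b/ stays [b].
/p/ (between /b/ and /a/) is unaffected → [p].
/a/ — between /p/ and /k/; rule 1 does not apply here → [a].
/k/ stays [k].
/i/ (between /k/ and /n/) occurs before a voiced consonant → [iː] by rule 1.
/n/ (between /i/ and /e/) fails the environment for rule 3, so it stays [n].
/e/ (between /n/ and /ʃ/) is in the target of rule 1 but the environment (before a voiced consonant) is not met → [e].
Rule 2 applies to /ʃ/ (between /e/ and /e/: between two vowels) → [ʒ].
/e/ (word-final) fails the environment for rule 1, so it stays [e].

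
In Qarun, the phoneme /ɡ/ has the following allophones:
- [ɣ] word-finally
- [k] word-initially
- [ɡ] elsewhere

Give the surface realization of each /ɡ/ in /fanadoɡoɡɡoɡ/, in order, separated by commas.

Occurrence 1 (position 7): no conditioning environment matches → elsewhere allophone [ɡ].
Occurrence 2 (position 9): no conditioning environment matches → elsewhere allophone [ɡ].
Occurrence 3 (position 10): no conditioning environment matches → elsewhere allophone [ɡ].
Occurrence 4 (position 12): word-finally → [ɣ].

[ɡ], [ɡ], [ɡ], [ɣ]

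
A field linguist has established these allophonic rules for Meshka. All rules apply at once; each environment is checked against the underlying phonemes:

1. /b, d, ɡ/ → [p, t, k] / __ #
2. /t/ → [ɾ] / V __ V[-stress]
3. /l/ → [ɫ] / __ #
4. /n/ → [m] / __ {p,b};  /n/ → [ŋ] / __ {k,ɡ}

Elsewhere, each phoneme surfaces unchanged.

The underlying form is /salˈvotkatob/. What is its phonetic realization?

/s/ — not in any rule's target class → [s].
/a/ — not in any rule's target class → [a].
/l/ (between /a/ and /v/): rule 3 targets it, but not word-finally → unchanged [l].
/v/ — not in any rule's target class → [v].
/o/ stays [o].
/t/ (between /o/ and /k/): rule 2 targets it, but not between a vowel and a following unstressed vowel → unchanged [t].
/k/ — not in any rule's target class → [k].
/a/ (between /k/ and /t/): no rule targets it → [a].
Rule 2 applies to /t/ (between /a/ and /o/: between a vowel and a following unstressed vowel) → [ɾ].
/o/ — not in any rule's target class → [o].
Rule 1 applies to /b/ (word-final: word-finally) → [p].

[salˈvotkaɾop]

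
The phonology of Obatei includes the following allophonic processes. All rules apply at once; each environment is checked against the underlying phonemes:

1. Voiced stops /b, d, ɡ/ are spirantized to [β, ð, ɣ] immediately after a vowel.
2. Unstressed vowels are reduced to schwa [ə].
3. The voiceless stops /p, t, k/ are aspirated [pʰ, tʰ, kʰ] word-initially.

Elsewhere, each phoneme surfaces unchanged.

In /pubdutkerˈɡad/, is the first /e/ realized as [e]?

Rule 2 applies to /e/ (between /k/ and /r/: in an unstressed syllable) → [ə].
The actual realization is [ə], not [e].

No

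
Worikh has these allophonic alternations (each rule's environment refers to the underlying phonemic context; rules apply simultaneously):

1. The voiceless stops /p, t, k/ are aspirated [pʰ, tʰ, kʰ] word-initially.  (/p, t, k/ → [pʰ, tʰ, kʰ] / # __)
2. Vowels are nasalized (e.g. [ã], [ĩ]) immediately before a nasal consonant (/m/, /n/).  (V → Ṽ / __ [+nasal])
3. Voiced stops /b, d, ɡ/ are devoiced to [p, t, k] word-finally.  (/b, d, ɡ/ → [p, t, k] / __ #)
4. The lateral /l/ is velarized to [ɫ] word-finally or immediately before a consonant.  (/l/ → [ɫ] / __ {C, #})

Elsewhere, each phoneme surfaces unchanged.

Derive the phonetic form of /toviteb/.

/t/ (word-initial): word-initially, so rule 1 applies → [tʰ].
/o/ (between /t/ and /v/) is in the target of rule 2 but the environment (before a nasal consonant) is not met → [o].
/v/ (between /o/ and /i/): no rule targets it → [v].
/i/ (between /v/ and /t/) fails the environment for rule 2, so it stays [i].
/t/ — between /i/ and /e/; rule 1 does not apply here → [t].
/e/ (between /t/ and /b/) fails the environment for rule 2, so it stays [e].
Rule 3 applies to /b/ (word-final: word-finally) → [p].

[tʰovitep]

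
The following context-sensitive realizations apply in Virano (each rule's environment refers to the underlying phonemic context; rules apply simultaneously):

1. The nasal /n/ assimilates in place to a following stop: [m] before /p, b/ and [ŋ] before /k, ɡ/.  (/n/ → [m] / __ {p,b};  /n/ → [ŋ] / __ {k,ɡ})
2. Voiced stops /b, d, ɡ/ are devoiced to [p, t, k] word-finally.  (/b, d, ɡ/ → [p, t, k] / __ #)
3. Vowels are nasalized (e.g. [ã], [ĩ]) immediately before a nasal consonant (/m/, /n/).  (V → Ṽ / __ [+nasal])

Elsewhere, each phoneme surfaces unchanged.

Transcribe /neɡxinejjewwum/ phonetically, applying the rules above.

[neɡxĩnejjewwũm]

/n/ (word-initial) fails the environment for rule 1, so it stays [n].
/e/ (between /n/ and /ɡ/): rule 3 targets it, but not before a nasal consonant → unchanged [e].
/ɡ/ (between /e/ and /x/) fails the environment for rule 2, so it stays [ɡ].
/x/ stays [x].
/i/ — between /x/ and /n/, before a nasal consonant — surfaces as [ĩ] (rule 3).
/n/ (between /i/ and /e/) is in the target of rule 1 but the environment (before a labial or velar stop) is not met → [n].
/e/ — between /n/ and /j/; rule 3 does not apply here → [e].
/j/ (between /e/ and /j/): no rule targets it → [j].
/j/ — not in any rule's target class → [j].
/e/ — between /j/ and /w/; rule 3 does not apply here → [e].
/w/ (between /e/ and /w/) is unaffected → [w].
/w/ — not in any rule's target class → [w].
/u/ (between /w/ and /m/): before a nasal consonant, so rule 3 applies → [ũ].
/m/ (word-final) is unaffected → [m].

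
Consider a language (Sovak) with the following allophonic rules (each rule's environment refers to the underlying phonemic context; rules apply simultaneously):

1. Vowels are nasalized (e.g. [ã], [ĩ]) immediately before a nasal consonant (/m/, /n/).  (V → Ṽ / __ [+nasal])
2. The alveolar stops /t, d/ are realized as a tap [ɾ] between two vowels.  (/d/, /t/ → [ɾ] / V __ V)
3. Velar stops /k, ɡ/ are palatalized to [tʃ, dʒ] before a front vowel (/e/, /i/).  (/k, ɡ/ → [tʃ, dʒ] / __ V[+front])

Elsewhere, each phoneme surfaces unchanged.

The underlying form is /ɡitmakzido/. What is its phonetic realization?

/ɡ/ — word-initial, before a front vowel — surfaces as [dʒ] (rule 3).
/i/ (between /ɡ/ and /t/): rule 1 targets it, but not before a nasal consonant → unchanged [i].
/t/ (between /i/ and /m/) is in the target of rule 2 but the environment (between two vowels) is not met → [t].
/a/ (between /m/ and /k/): rule 1 targets it, but not before a nasal consonant → unchanged [a].
/k/ (between /a/ and /z/): rule 3 targets it, but not before a front vowel → unchanged [k].
/i/ (between /z/ and /d/) is in the target of rule 1 but the environment (before a nasal consonant) is not met → [i].
Rule 2 applies to /d/ (between /i/ and /o/: between two vowels) → [ɾ].
/o/ — word-final; rule 1 does not apply here → [o].

[dʒitmakziɾo]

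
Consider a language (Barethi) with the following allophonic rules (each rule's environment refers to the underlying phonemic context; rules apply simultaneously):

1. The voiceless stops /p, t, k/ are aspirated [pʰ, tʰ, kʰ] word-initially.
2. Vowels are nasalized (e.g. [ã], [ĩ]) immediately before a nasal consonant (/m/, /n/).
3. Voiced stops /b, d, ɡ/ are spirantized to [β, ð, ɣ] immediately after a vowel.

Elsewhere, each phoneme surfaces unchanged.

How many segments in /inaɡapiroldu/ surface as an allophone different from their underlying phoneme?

2

Segments that undergo a rule: /i/ → [ĩ] (rule 2); /ɡ/ → [ɣ] (rule 3).
All other segments surface unchanged.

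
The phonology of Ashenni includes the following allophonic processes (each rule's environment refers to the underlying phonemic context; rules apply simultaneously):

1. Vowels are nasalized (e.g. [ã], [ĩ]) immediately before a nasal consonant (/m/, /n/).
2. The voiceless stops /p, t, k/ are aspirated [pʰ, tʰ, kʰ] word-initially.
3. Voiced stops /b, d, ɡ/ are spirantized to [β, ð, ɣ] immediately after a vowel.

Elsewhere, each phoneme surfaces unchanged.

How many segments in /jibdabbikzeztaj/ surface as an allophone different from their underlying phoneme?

2

Segments that undergo a rule: /b/ → [β] (rule 3); /b/ → [β] (rule 3).
All other segments surface unchanged.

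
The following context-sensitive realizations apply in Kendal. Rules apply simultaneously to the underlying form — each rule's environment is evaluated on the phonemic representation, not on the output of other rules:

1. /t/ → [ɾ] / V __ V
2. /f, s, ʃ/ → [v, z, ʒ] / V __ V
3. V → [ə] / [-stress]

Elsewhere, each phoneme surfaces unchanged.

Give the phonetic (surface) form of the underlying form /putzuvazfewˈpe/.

[pətzəvəzfəwˈpe]

/u/ meets the environment for rule 3 (in an unstressed syllable) → [ə].
/t/ (between /u/ and /z/): rule 1 targets it, but not between two vowels → unchanged [t].
/u/ — between /z/ and /v/, in an unstressed syllable — surfaces as [ə] (rule 3).
/a/ — between /v/ and /z/, in an unstressed syllable — surfaces as [ə] (rule 3).
/f/ (between /z/ and /e/) is in the target of rule 2 but the environment (between two vowels) is not met → [f].
/e/ (between /f/ and /w/) occurs in an unstressed syllable → [ə] by rule 3.
/e/ — word-final; rule 3 does not apply here → [e].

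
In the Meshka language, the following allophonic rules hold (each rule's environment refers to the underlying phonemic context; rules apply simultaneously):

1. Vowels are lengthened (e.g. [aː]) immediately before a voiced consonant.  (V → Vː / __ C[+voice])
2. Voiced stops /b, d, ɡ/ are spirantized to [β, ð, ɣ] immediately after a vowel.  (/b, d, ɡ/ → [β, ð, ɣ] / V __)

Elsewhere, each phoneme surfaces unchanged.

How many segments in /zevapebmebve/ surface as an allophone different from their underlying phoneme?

5

Segments that undergo a rule: /e/ → [eː] (rule 1); /e/ → [eː] (rule 1); /b/ → [β] (rule 2); /e/ → [eː] (rule 1); /b/ → [β] (rule 2).
All other segments surface unchanged.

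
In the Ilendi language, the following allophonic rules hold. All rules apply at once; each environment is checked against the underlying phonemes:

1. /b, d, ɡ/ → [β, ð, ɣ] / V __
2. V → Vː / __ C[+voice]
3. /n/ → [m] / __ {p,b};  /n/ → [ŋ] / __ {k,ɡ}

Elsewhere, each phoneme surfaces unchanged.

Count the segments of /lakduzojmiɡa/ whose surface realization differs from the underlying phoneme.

Segments that undergo a rule: /u/ → [uː] (rule 2); /o/ → [oː] (rule 2); /i/ → [iː] (rule 2); /ɡ/ → [ɣ] (rule 1).
All other segments surface unchanged.

4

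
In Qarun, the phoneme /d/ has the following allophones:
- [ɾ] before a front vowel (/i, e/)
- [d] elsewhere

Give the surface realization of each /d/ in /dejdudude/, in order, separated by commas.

[ɾ], [d], [d], [ɾ]

Occurrence 1 (position 1): before a front vowel (/i, e/) → [ɾ].
Occurrence 2 (position 4): no conditioning environment matches → elsewhere allophone [d].
Occurrence 3 (position 6): no conditioning environment matches → elsewhere allophone [d].
Occurrence 4 (position 8): before a front vowel (/i, e/) → [ɾ].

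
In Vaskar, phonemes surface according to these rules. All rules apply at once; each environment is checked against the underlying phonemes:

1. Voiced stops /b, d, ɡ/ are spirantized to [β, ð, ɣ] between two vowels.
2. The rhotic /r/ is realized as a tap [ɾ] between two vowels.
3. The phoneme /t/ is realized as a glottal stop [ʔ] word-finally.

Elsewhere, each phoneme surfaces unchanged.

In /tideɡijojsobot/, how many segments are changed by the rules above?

4

Segments that undergo a rule: /d/ → [ð] (rule 1); /ɡ/ → [ɣ] (rule 1); /b/ → [β] (rule 1); /t/ → [ʔ] (rule 3).
All other segments surface unchanged.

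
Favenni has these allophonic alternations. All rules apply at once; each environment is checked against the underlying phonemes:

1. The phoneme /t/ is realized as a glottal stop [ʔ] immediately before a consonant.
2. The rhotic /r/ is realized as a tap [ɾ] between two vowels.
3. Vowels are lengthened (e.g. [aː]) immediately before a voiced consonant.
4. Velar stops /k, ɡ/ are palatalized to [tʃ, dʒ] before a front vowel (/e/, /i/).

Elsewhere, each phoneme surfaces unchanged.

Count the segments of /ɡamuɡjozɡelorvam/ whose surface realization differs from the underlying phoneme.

Segments that undergo a rule: /a/ → [aː] (rule 3); /u/ → [uː] (rule 3); /o/ → [oː] (rule 3); /ɡ/ → [dʒ] (rule 4); /e/ → [eː] (rule 3); /o/ → [oː] (rule 3); /a/ → [aː] (rule 3).
All other segments surface unchanged.

7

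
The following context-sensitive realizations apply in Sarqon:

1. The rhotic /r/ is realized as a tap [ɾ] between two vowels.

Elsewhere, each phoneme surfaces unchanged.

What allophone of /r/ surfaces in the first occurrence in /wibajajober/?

/r/ — word-final; rule 1 does not apply here → [r].

[r]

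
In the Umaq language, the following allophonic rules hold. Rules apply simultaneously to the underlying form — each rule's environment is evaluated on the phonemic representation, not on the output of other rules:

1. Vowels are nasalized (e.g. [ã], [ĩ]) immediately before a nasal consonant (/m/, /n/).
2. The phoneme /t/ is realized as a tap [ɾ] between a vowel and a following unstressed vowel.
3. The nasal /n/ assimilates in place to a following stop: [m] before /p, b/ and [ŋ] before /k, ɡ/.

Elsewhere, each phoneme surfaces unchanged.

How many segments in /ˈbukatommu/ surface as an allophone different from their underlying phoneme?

Segments that undergo a rule: /t/ → [ɾ] (rule 2); /o/ → [õ] (rule 1).
All other segments surface unchanged.

2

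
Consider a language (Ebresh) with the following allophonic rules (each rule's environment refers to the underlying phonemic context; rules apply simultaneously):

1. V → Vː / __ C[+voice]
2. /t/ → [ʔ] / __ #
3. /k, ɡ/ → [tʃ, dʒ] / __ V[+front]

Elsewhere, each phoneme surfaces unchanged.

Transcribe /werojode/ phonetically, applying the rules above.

[weːroːjoːde]

/w/ (word-initial) is unaffected → [w].
/e/ (between /w/ and /r/) occurs before a voiced consonant → [eː] by rule 1.
/r/ (between /e/ and /o/): no rule targets it → [r].
/o/ meets the environment for rule 1 (before a voiced consonant) → [oː].
/j/ (between /o/ and /o/): no rule targets it → [j].
/o/ (between /j/ and /d/): before a voiced consonant, so rule 1 applies → [oː].
/d/ (between /o/ and /e/) is unaffected → [d].
/e/ — word-final; rule 1 does not apply here → [e].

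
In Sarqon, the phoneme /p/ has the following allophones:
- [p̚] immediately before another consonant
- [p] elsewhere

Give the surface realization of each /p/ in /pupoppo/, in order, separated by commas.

Occurrence 1 (position 1): no conditioning environment matches → elsewhere allophone [p].
Occurrence 2 (position 3): no conditioning environment matches → elsewhere allophone [p].
Occurrence 3 (position 5): immediately before another consonant → [p̚].
Occurrence 4 (position 6): no conditioning environment matches → elsewhere allophone [p].

[p], [p], [p̚], [p]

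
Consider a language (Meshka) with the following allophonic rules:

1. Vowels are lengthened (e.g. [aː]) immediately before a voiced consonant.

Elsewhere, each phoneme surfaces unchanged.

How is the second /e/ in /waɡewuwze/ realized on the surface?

[e]

/e/ — word-final; rule 1 does not apply here → [e].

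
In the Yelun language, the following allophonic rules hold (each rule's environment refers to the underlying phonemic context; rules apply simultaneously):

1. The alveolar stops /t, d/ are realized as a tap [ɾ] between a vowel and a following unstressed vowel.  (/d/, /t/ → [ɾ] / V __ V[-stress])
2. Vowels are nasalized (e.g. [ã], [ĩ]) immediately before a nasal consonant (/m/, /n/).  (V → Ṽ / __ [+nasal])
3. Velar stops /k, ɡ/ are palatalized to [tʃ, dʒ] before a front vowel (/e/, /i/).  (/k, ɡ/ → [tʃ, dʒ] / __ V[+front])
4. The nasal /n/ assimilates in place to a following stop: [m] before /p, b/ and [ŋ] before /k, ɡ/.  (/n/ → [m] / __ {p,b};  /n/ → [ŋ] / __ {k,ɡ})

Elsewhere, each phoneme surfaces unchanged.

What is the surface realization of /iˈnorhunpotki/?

/i/ (word-initial) occurs before a nasal consonant → [ĩ] by rule 2.
/n/ — between /i/ and /o/; rule 4 does not apply here → [n].
/o/ (between /n/ and /r/): rule 2 targets it, but not before a nasal consonant → unchanged [o].
/u/ (between /h/ and /n/): before a nasal consonant, so rule 2 applies → [ũ].
/n/ (between /u/ and /p/) occurs before a labial or velar stop → [m] by rule 4.
/o/ (between /p/ and /t/) fails the environment for rule 2, so it stays [o].
/t/ (between /o/ and /k/) fails the environment for rule 1, so it stays [t].
Rule 3 applies to /k/ (between /t/ and /i/: before a front vowel) → [tʃ].
/i/ — word-final; rule 2 does not apply here → [i].

[ĩˈnorhũmpottʃi]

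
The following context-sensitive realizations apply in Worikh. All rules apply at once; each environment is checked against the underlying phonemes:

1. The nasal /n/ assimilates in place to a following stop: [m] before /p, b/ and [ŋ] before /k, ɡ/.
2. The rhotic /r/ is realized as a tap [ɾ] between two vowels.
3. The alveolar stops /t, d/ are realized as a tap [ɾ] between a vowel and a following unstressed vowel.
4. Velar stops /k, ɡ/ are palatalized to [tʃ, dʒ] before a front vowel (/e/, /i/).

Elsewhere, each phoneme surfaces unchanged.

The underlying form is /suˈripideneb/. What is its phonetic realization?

[suˈɾipiɾeneb]

/s/ stays [s].
/u/ — not in any rule's target class → [u].
Rule 2 applies to /r/ (between /u/ and /i/: between two vowels) → [ɾ].
/i/ — not in any rule's target class → [i].
/p/ (between /i/ and /i/) is unaffected → [p].
/i/ (between /p/ and /d/) is unaffected → [i].
/d/ (between /i/ and /e/): between a vowel and a following unstressed vowel, so rule 3 applies → [ɾ].
/e/ (between /d/ and /n/) is unaffected → [e].
/n/ (between /e/ and /e/) is in the target of rule 1 but the environment (before a labial or velar stop) is not met → [n].
/e/ stays [e].
/b/ — not in any rule's target class → [b].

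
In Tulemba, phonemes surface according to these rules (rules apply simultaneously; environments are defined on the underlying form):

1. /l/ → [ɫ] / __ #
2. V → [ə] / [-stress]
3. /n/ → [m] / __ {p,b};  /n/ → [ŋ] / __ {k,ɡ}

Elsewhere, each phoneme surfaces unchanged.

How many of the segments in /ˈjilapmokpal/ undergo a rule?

4

Segments that undergo a rule: /a/ → [ə] (rule 2); /o/ → [ə] (rule 2); /a/ → [ə] (rule 2); /l/ → [ɫ] (rule 1).
All other segments surface unchanged.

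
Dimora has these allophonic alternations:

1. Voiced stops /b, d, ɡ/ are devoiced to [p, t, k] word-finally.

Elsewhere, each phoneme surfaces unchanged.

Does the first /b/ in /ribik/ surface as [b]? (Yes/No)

Yes

/b/ (between /i/ and /i/) is in the target of rule 1 but the environment (word-finally) is not met → [b].
The actual realization is [b], which matches [b].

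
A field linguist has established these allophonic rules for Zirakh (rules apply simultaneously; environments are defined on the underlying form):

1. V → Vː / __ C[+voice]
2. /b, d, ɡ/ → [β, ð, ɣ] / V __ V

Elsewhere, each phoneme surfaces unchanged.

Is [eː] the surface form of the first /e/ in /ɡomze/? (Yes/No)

No

/e/ (word-final) fails the environment for rule 1, so it stays [e].
The actual realization is [e], not [eː].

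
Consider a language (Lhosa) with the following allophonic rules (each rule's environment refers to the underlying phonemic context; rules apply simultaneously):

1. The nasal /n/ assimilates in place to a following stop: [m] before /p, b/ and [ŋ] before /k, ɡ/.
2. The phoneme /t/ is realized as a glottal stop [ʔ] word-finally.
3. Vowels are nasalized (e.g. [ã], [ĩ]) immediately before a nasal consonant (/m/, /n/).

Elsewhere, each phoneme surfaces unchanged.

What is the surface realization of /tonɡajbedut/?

/t/ (word-initial) is in the target of rule 2 but the environment (word-finally) is not met → [t].
/o/ (between /t/ and /n/) occurs before a nasal consonant → [õ] by rule 3.
Rule 1 applies to /n/ (between /o/ and /ɡ/: before a labial or velar stop) → [ŋ].
/ɡ/ — not in any rule's target class → [ɡ].
/a/ (between /ɡ/ and /j/): rule 3 targets it, but not before a nasal consonant → unchanged [a].
/j/ (between /a/ and /b/) is unaffected → [j].
/b/ (between /j/ and /e/) is unaffected → [b].
/e/ (between /b/ and /d/): rule 3 targets it, but not before a nasal consonant → unchanged [e].
/d/ (between /e/ and /u/): no rule targets it → [d].
/u/ (between /d/ and /t/) fails the environment for rule 3, so it stays [u].
/t/ (word-final) occurs word-finally → [ʔ] by rule 2.

[tõŋɡajbeduʔ]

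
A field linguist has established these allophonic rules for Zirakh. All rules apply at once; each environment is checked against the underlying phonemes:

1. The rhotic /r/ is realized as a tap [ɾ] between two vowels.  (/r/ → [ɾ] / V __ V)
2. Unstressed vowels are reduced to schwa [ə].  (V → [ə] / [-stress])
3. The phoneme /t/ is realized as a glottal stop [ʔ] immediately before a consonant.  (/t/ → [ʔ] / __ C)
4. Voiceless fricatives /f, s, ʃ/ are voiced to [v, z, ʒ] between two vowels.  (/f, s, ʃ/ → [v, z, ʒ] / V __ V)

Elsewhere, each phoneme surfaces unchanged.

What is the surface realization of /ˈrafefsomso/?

/r/ — word-initial; rule 1 does not apply here → [r].
/a/ (between /r/ and /f/) fails the environment for rule 2, so it stays [a].
/f/ meets the environment for rule 4 (between two vowels) → [v].
/e/ (between /f/ and /f/) occurs in an unstressed syllable → [ə] by rule 2.
/f/ (between /e/ and /s/): rule 4 targets it, but not between two vowels → unchanged [f].
/s/ (between /f/ and /o/) is in the target of rule 4 but the environment (between two vowels) is not met → [s].
/o/ (between /s/ and /m/) occurs in an unstressed syllable → [ə] by rule 2.
/m/ (between /o/ and /s/) is unaffected → [m].
/s/ (between /m/ and /o/) fails the environment for rule 4, so it stays [s].
Rule 2 applies to /o/ (word-final: in an unstressed syllable) → [ə].

[ˈravəfsəmsə]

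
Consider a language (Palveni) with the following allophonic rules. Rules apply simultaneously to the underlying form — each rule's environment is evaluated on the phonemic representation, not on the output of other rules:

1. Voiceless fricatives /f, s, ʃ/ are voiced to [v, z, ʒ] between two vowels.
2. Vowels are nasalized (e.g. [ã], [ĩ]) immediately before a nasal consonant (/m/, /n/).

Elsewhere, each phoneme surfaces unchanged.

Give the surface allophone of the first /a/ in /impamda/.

Rule 2 applies to /a/ (between /p/ and /m/: before a nasal consonant) → [ã].

[ã]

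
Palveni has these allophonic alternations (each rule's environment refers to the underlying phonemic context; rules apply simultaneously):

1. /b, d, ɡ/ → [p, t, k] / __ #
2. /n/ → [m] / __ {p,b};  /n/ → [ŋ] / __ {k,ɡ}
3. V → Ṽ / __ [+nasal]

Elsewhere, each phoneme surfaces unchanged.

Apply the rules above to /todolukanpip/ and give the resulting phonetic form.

/t/ — not in any rule's target class → [t].
/o/ — between /t/ and /d/; rule 3 does not apply here → [o].
/d/ (between /o/ and /o/) is in the target of rule 1 but the environment (word-finally) is not met → [d].
/o/ (between /d/ and /l/) is in the target of rule 3 but the environment (before a nasal consonant) is not met → [o].
/l/ (between /o/ and /u/) is unaffected → [l].
/u/ — between /l/ and /k/; rule 3 does not apply here → [u].
/k/ — not in any rule's target class → [k].
Rule 3 applies to /a/ (between /k/ and /n/: before a nasal consonant) → [ã].
/n/ — between /a/ and /p/, before a labial or velar stop — surfaces as [m] (rule 2).
/p/ (between /n/ and /i/) is unaffected → [p].
/i/ (between /p/ and /p/) is in the target of rule 3 but the environment (before a nasal consonant) is not met → [i].
/p/ (word-final): no rule targets it → [p].

[todolukãmpip]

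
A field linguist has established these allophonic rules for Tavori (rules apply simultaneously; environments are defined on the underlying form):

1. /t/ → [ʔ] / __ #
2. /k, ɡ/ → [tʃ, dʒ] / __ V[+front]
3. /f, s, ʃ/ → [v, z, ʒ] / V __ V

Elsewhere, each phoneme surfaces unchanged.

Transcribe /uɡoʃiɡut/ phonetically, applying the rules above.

/u/ stays [u].
/ɡ/ (between /u/ and /o/): rule 2 targets it, but not before a front vowel → unchanged [ɡ].
/o/ — not in any rule's target class → [o].
/ʃ/ (between /o/ and /i/) occurs between two vowels → [ʒ] by rule 3.
/i/ (between /ʃ/ and /ɡ/) is unaffected → [i].
/ɡ/ (between /i/ and /u/): rule 2 targets it, but not before a front vowel → unchanged [ɡ].
/u/ — not in any rule's target class → [u].
/t/ — word-final, word-finally — surfaces as [ʔ] (rule 1).

[uɡoʒiɡuʔ]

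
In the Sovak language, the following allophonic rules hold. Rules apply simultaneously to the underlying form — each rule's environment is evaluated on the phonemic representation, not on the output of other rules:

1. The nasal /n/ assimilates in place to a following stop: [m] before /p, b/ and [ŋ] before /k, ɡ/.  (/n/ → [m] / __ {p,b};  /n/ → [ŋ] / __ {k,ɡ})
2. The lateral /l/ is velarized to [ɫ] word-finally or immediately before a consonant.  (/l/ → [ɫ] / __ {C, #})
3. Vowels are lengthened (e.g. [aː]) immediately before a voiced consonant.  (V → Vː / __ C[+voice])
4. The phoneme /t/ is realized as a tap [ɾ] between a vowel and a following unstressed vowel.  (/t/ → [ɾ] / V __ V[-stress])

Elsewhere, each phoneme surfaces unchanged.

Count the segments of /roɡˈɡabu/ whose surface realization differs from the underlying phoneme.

Segments that undergo a rule: /o/ → [oː] (rule 3); /a/ → [aː] (rule 3).
All other segments surface unchanged.

2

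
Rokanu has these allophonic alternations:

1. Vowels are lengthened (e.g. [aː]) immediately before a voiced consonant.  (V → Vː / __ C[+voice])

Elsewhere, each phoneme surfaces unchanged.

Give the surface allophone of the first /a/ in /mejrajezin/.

[aː]

/a/ (between /r/ and /j/): before a voiced consonant, so rule 1 applies → [aː].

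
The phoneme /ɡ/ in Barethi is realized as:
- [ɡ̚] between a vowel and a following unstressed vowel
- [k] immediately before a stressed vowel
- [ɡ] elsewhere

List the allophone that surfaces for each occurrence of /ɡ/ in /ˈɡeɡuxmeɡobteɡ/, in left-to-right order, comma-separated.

[k], [ɡ̚], [ɡ̚], [ɡ]

Occurrence 1 (position 1): immediately before a stressed vowel → [k].
Occurrence 2 (position 3): between a vowel and a following unstressed vowel → [ɡ̚].
Occurrence 3 (position 8): between a vowel and a following unstressed vowel → [ɡ̚].
Occurrence 4 (position 13): no conditioning environment matches → elsewhere allophone [ɡ].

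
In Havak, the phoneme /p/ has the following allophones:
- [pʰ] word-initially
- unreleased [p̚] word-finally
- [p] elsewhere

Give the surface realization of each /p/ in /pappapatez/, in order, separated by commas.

[pʰ], [p], [p], [p]

Occurrence 1 (position 1): word-initially → [pʰ].
Occurrence 2 (position 3): no conditioning environment matches → elsewhere allophone [p].
Occurrence 3 (position 4): no conditioning environment matches → elsewhere allophone [p].
Occurrence 4 (position 6): no conditioning environment matches → elsewhere allophone [p].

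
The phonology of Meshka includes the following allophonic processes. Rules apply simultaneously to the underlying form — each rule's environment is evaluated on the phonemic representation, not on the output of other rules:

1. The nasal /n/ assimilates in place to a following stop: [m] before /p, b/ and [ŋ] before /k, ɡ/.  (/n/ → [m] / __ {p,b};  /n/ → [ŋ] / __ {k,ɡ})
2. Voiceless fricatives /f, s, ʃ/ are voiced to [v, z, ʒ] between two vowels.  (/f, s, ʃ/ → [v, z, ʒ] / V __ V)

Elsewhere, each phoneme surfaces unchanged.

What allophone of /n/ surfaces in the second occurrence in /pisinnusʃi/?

[n]

/n/ — between /n/ and /u/; rule 1 does not apply here → [n].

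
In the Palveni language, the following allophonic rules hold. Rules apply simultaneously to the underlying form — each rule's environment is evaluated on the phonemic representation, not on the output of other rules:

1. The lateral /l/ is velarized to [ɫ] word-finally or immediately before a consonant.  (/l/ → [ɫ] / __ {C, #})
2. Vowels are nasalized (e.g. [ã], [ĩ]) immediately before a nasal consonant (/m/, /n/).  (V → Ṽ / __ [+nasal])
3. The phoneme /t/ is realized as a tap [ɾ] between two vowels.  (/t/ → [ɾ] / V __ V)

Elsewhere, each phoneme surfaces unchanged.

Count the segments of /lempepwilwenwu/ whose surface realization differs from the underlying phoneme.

3

Segments that undergo a rule: /e/ → [ẽ] (rule 2); /l/ → [ɫ] (rule 1); /e/ → [ẽ] (rule 2).
All other segments surface unchanged.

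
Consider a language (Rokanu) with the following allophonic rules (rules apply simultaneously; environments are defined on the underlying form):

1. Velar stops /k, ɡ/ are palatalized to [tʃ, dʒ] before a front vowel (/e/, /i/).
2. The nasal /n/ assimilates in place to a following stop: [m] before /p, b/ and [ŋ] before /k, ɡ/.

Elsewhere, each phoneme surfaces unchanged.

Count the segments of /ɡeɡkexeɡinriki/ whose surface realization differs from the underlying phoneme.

4

Segments that undergo a rule: /ɡ/ → [dʒ] (rule 1); /k/ → [tʃ] (rule 1); /ɡ/ → [dʒ] (rule 1); /k/ → [tʃ] (rule 1).
All other segments surface unchanged.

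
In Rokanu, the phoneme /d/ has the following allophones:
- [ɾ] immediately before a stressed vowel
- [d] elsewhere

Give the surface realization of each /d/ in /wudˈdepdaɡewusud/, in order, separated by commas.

Occurrence 1 (position 3): no conditioning environment matches → elsewhere allophone [d].
Occurrence 2 (position 4): immediately before a stressed vowel → [ɾ].
Occurrence 3 (position 7): no conditioning environment matches → elsewhere allophone [d].
Occurrence 4 (position 15): no conditioning environment matches → elsewhere allophone [d].

[d], [ɾ], [d], [d]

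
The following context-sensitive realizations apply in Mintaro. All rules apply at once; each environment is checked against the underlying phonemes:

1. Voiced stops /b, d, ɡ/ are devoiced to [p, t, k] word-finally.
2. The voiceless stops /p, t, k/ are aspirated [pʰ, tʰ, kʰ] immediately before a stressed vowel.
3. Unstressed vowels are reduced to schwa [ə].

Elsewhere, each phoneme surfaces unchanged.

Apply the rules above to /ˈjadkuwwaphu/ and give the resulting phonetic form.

/j/ (word-initial): no rule targets it → [j].
/a/ (between /j/ and /d/) fails the environment for rule 3, so it stays [a].
/d/ — between /a/ and /k/; rule 1 does not apply here → [d].
/k/ (between /d/ and /u/) fails the environment for rule 2, so it stays [k].
/u/ — between /k/ and /w/, in an unstressed syllable — surfaces as [ə] (rule 3).
/w/ (between /u/ and /w/): no rule targets it → [w].
/w/ (between /w/ and /a/) is unaffected → [w].
/a/ (between /w/ and /p/): in an unstressed syllable, so rule 3 applies → [ə].
/p/ — between /a/ and /h/; rule 2 does not apply here → [p].
/h/ — not in any rule's target class → [h].
/u/ meets the environment for rule 3 (in an unstressed syllable) → [ə].

[ˈjadkəwwəphə]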